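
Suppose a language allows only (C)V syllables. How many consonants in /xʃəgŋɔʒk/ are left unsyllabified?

Under (C)V, the unsyllabifiable consonants are /x/, /g/, /ʒ/, /k/ (no codas are permitted; onsets are limited to one consonant).

4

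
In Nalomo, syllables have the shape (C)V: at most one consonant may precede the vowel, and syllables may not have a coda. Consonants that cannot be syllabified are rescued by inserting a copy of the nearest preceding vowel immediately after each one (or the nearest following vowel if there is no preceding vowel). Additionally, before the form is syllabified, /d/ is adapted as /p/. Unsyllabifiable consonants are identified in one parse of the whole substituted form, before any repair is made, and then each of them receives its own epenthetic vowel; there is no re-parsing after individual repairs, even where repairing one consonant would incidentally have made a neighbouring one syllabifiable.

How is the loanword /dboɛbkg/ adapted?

poboɛbɛkɛgɛ

Substitution: /d/ → /p/, giving /pboɛbkg/.
Syllabifying with onset maximization leaves /p/, /b/, /k/, /g/ stranded (no codas are permitted; onsets are limited to one consonant).
Inserting the epenthetic vowel yields /p/ → /po/, /b/ → /bɛ/, /k/ → /kɛ/, /g/ → /gɛ/.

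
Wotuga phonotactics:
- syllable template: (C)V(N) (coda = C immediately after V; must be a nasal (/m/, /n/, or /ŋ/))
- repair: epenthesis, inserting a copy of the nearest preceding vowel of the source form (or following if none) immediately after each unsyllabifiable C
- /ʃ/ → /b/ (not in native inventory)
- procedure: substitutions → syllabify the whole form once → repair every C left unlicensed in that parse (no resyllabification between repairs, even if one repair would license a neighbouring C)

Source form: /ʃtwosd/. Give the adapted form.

botowosodo

Substitution: /ʃ/ → /b/, giving /btwosd/.
Under (C)V(N), the unsyllabifiable consonants are /b/, /t/, /s/, /d/ (only a nasal (/m/, /n/, or /ŋ/) is licensed in coda position; onsets are limited to one consonant).
Each unlicensed consonant becomes the onset of a new syllable: /b/ → /bo/, /t/ → /to/, /s/ → /so/, /d/ → /do/.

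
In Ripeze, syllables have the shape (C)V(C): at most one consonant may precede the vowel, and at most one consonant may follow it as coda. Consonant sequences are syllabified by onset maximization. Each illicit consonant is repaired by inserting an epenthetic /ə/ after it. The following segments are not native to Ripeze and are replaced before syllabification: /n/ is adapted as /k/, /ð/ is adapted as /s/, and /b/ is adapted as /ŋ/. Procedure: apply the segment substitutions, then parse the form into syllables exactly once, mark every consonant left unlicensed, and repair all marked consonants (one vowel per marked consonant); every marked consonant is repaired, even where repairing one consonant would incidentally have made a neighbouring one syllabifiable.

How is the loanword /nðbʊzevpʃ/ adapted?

Substitution: /n/ → /k/, /ð/ → /s/, /b/ → /ŋ/, giving /ksŋʊzevpʃ/.
The consonants /k/, /s/, /p/, /ʃ/ cannot be parsed into a legal (C)V(C) syllable (at most one coda consonant is licensed; onsets are limited to one consonant).
Epenthesis after each stranded consonant: /k/ → /kə/, /s/ → /sə/, /p/ → /pə/, /ʃ/ → /ʃə/.

kəsəŋʊzevpəʃə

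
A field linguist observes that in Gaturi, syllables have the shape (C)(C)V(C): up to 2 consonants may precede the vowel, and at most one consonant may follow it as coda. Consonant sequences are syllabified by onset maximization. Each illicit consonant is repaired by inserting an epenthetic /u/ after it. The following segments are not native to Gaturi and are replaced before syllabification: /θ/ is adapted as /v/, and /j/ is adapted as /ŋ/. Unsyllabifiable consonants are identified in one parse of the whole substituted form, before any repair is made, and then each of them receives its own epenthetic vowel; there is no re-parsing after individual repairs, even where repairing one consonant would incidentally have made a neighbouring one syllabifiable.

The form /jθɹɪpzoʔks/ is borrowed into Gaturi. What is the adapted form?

ŋuvɹɪpzoʔkusu

Substitution: /j/ → /ŋ/, /θ/ → /v/, giving /ŋvɹɪpzoʔks/.
Under (C)(C)V(C), the unsyllabifiable consonants are /ŋ/, /k/, /s/ (at most one coda consonant is licensed; onsets may contain at most 2 consonants).
Inserting the epenthetic vowel yields /ŋ/ → /ŋu/, /k/ → /ku/, /s/ → /su/.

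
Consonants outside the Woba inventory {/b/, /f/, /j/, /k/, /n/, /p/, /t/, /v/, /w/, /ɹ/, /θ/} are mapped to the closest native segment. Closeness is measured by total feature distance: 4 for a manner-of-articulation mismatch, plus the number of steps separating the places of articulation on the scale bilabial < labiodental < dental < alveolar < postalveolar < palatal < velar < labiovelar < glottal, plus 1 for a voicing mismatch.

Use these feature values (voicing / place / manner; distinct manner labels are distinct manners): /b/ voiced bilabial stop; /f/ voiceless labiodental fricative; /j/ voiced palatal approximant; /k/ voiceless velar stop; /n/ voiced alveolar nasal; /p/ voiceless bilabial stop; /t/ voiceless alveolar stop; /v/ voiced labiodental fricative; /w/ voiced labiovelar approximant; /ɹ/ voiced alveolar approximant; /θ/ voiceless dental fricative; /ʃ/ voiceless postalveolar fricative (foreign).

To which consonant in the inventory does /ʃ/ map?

θ

/θ/ is closest: same manner (fricative), place distance 2 (postalveolar→dental), same voicing; total 2. Next closest is /f/ at distance 3.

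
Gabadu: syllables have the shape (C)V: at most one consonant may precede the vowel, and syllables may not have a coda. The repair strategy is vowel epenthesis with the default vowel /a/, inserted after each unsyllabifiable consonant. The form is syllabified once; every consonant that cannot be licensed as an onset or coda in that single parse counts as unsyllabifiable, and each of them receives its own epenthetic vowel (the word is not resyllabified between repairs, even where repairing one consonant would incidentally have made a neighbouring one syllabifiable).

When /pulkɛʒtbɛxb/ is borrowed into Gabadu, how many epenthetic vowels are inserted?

5

The unsyllabifiable consonants are /l/, /ʒ/, /t/, /x/, /b/; each receives one epenthetic vowel.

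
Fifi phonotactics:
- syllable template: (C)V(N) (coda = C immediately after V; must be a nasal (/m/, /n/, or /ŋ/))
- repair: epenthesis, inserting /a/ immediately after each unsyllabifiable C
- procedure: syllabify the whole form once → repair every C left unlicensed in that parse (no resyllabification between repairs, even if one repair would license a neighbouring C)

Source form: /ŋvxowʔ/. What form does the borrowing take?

Syllabifying with onset maximization leaves /ŋ/, /v/, /w/, /ʔ/ stranded (only a nasal (/m/, /n/, or /ŋ/) is licensed in coda position; onsets are limited to one consonant).
Inserting the epenthetic vowel yields /ŋ/ → /ŋa/, /v/ → /va/, /w/ → /wa/, /ʔ/ → /ʔa/.

ŋavaxowaʔa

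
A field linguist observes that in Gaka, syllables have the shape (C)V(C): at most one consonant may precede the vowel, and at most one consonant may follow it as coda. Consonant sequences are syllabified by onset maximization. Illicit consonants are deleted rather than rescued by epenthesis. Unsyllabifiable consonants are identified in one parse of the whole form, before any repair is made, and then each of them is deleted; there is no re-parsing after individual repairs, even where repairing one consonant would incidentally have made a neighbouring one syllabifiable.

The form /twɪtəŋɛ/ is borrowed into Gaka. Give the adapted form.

wɪtəŋɛ

The consonants /t/ cannot be parsed into a legal (C)V(C) syllable (at most one coda consonant is licensed; onsets are limited to one consonant).
Deleting the stranded consonants removes /t/.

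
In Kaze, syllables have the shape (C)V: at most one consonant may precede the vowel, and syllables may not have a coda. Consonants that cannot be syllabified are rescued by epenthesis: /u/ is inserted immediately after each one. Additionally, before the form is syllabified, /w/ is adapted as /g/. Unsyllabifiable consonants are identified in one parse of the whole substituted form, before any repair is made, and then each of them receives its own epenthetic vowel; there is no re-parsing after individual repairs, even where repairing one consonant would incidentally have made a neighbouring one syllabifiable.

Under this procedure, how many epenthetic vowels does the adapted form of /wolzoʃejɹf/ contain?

4

After substitution the input is /golzoʃejɹf/.
The unsyllabifiable consonants are /l/, /j/, /ɹ/, /f/; each receives one epenthetic vowel.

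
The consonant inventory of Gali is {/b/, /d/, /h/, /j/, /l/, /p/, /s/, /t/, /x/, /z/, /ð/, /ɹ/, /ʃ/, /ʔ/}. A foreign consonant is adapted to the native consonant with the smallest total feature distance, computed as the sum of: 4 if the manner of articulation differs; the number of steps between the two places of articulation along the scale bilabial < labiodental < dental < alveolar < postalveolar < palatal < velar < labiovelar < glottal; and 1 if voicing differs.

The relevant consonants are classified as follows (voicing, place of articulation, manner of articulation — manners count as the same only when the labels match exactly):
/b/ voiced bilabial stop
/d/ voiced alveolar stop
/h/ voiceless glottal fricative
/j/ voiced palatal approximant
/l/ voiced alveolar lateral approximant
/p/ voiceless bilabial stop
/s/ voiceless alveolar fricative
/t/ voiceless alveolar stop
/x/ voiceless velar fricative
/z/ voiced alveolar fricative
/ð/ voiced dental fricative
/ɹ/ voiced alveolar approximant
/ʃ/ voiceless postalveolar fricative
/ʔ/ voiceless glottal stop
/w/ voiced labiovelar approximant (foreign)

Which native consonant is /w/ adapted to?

j

/j/ is closest: same manner (approximant), place distance 2 (labiovelar→palatal), same voicing; total 2. Next closest is /ɹ/ at distance 4.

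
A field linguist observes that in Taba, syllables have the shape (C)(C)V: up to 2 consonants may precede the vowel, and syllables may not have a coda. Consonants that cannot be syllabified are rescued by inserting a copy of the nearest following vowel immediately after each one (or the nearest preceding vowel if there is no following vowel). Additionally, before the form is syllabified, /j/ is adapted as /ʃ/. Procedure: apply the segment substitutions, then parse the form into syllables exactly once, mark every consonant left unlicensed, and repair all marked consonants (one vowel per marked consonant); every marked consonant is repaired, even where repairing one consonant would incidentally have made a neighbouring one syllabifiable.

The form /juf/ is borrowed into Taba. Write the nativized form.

Substitution: /j/ → /ʃ/, giving /ʃuf/.
Syllabifying with onset maximization leaves /f/ stranded (no codas are permitted; onsets may contain at most 2 consonants).
Each unlicensed consonant becomes the onset of a new syllable: /f/ → /fu/.

ʃufu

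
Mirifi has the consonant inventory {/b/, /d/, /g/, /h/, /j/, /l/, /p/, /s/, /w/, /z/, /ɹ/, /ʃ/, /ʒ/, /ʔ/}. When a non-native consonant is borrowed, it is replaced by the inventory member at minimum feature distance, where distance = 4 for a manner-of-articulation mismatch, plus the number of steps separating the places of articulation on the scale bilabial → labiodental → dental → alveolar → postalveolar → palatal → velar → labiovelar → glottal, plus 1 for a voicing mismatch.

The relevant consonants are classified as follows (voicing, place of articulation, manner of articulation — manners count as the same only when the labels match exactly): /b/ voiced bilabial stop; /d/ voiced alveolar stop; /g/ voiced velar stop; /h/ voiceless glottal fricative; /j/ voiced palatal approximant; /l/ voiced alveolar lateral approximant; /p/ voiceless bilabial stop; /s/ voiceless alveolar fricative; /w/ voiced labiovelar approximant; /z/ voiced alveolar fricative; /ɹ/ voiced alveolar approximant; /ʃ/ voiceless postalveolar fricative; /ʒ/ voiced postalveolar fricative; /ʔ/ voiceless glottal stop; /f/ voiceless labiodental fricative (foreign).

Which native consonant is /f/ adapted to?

s

/s/ is closest: same manner (fricative), place distance 2 (labiodental→alveolar), same voicing; total 2. Next closest is /z/ at distance 3.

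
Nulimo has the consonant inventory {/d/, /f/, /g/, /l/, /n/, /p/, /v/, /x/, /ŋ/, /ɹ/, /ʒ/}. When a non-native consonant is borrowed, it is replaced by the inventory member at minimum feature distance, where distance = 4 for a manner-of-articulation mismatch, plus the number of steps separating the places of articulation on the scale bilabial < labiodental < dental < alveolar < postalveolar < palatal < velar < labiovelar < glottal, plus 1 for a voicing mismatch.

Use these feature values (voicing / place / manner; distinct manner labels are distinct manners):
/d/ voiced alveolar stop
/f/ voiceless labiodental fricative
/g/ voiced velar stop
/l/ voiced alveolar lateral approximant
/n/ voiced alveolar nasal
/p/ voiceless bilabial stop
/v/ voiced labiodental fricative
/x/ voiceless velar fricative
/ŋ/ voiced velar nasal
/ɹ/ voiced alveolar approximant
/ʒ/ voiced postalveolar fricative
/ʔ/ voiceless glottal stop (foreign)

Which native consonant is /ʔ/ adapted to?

g

/g/ is closest: same manner (stop), place distance 2 (glottal→velar), voicing differs (+1); total 3. Next closest is /d/ at distance 6.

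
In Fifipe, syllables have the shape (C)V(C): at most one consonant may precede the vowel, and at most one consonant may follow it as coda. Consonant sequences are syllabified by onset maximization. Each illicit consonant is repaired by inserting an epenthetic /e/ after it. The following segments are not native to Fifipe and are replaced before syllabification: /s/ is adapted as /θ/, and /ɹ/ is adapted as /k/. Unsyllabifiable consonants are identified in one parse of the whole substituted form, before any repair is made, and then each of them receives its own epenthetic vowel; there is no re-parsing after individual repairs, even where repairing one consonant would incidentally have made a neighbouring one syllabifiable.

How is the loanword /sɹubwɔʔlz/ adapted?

Substitution: /s/ → /θ/, /ɹ/ → /k/, giving /θkubwɔʔlz/.
Syllabifying with onset maximization leaves /θ/, /l/, /z/ stranded (at most one coda consonant is licensed; onsets are limited to one consonant).
Each unlicensed consonant becomes the onset of a new syllable: /θ/ → /θe/, /l/ → /le/, /z/ → /ze/.

θekubwɔʔleze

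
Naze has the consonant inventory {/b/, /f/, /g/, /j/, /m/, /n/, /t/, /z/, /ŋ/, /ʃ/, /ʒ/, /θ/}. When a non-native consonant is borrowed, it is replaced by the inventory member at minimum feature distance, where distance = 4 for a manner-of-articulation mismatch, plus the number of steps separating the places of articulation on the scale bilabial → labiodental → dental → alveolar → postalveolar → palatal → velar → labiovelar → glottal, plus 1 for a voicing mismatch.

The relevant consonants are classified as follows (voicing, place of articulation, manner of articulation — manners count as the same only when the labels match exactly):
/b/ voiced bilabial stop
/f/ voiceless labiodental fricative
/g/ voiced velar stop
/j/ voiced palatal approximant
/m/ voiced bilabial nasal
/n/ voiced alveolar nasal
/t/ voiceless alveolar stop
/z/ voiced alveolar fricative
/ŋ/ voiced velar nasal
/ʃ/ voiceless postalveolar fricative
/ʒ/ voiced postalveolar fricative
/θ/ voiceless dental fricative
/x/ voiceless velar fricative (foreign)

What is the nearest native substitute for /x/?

ʃ

/ʃ/ is closest: same manner (fricative), place distance 2 (velar→postalveolar), same voicing; total 2. Next closest is /ʒ/ at distance 3.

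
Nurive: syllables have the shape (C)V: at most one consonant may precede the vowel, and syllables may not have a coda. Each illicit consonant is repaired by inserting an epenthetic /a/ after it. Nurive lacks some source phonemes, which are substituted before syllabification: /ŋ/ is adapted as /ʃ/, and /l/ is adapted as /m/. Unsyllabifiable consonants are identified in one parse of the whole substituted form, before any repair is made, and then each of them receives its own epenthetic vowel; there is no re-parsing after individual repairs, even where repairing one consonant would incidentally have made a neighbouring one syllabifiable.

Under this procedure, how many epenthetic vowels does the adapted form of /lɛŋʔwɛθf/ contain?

After substitution the input is /mɛʃʔwɛθf/.
The unsyllabifiable consonants are /ʃ/, /ʔ/, /θ/, /f/; each receives one epenthetic vowel.

4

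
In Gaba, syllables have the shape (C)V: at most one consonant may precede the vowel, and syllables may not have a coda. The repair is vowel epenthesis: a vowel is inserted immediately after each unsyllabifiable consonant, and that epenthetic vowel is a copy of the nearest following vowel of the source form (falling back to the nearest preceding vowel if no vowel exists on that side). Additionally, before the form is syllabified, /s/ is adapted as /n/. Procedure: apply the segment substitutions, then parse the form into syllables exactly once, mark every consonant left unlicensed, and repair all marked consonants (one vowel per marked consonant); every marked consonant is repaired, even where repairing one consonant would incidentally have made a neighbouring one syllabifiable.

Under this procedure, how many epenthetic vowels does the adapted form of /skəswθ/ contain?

After substitution the input is /nkənwθ/.
The unsyllabifiable consonants are /n/, /n/, /w/, /θ/; each receives one epenthetic vowel.

4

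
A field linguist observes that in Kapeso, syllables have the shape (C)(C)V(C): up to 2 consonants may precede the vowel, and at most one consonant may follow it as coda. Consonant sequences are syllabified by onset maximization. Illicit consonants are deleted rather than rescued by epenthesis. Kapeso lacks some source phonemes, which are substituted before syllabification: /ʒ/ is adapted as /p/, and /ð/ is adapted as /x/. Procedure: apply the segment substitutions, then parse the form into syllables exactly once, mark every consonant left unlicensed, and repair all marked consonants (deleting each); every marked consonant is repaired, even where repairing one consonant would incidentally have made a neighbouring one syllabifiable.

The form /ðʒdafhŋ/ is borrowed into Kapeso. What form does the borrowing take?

Substitution: /ð/ → /x/, /ʒ/ → /p/, giving /xpdafhŋ/.
Under (C)(C)V(C), the unsyllabifiable consonants are /x/, /h/, /ŋ/ (at most one coda consonant is licensed; onsets may contain at most 2 consonants).
Each unlicensed consonant is deleted: /x/, /h/, /ŋ/.

pdaf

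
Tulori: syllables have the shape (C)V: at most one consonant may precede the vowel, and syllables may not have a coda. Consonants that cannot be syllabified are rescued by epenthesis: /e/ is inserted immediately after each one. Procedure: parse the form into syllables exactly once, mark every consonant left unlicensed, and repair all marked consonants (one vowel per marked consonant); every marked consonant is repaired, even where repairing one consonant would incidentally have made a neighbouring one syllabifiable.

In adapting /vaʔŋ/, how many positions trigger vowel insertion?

2

The unsyllabifiable consonants are /ʔ/, /ŋ/; each receives one epenthetic vowel.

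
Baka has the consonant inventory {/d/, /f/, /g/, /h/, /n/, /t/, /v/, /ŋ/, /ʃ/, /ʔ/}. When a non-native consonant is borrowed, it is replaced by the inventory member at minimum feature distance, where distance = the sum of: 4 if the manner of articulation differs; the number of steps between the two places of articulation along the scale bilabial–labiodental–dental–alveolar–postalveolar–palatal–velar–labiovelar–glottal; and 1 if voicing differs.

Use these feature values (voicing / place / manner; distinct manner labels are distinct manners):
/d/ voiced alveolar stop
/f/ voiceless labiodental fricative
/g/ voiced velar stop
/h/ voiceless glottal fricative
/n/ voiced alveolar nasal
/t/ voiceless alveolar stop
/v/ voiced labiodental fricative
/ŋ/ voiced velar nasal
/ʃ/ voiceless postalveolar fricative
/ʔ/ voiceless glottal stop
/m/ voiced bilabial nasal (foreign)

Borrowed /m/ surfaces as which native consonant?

n

/n/ is closest: same manner (nasal), place distance 3 (bilabial→alveolar), same voicing; total 3. Next closest is /v/ at distance 5.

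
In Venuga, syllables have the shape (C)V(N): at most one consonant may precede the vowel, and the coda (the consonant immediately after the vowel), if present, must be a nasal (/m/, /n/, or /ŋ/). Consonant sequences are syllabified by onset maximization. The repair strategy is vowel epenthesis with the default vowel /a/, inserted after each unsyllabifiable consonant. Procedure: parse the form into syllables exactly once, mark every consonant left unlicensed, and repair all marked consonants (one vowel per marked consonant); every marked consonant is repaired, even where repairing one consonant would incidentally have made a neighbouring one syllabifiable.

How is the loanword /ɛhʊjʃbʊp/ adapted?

Syllabifying with onset maximization leaves /j/, /ʃ/, /p/ stranded (only a nasal (/m/, /n/, or /ŋ/) is licensed in coda position; onsets are limited to one consonant).
Inserting the epenthetic vowel yields /j/ → /ja/, /ʃ/ → /ʃa/, /p/ → /pa/.

ɛhʊjaʃabʊpa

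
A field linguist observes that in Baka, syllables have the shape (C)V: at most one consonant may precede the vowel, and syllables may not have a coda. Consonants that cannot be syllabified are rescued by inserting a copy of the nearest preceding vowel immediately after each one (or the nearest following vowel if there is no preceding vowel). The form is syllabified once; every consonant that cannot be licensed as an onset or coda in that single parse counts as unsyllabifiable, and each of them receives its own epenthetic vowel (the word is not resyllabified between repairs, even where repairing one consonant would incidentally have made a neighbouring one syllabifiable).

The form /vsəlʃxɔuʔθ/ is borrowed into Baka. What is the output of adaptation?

vəsələʃəxɔuʔuθu

Under (C)V, the unsyllabifiable consonants are /v/, /l/, /ʃ/, /ʔ/, /θ/ (no codas are permitted; onsets are limited to one consonant).
Inserting the epenthetic vowel yields /v/ → /və/, /l/ → /lə/, /ʃ/ → /ʃə/, /ʔ/ → /ʔu/, /θ/ → /θu/.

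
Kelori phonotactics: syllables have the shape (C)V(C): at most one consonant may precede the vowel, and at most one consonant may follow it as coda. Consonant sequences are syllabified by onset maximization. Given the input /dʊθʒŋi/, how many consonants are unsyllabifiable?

1

Under (C)V(C), the unsyllabifiable consonants are /ʒ/ (at most one coda consonant is licensed; onsets are limited to one consonant).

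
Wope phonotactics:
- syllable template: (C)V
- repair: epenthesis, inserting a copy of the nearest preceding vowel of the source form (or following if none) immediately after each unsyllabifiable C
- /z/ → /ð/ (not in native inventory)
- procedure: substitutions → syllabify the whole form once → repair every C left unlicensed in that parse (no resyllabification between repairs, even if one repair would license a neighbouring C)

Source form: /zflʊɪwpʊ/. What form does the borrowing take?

ðʊfʊlʊɪwɪpʊ

Substitution: /z/ → /ð/, giving /ðflʊɪwpʊ/.
Under (C)V, the unsyllabifiable consonants are /ð/, /f/, /w/ (no codas are permitted; onsets are limited to one consonant).
Inserting the epenthetic vowel yields /ð/ → /ðʊ/, /f/ → /fʊ/, /w/ → /wɪ/.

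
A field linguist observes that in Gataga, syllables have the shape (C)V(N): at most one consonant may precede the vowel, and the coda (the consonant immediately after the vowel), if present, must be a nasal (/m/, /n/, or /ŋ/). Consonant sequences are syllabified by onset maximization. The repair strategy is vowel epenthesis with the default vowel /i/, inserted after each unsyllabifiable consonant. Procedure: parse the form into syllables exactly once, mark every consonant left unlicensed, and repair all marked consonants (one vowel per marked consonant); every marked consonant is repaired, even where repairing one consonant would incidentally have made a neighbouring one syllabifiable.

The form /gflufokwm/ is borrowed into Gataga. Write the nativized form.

gifilufokiwimi

Syllabifying with onset maximization leaves /g/, /f/, /k/, /w/, /m/ stranded (only a nasal (/m/, /n/, or /ŋ/) is licensed in coda position; onsets are limited to one consonant).
Each unlicensed consonant becomes the onset of a new syllable: /g/ → /gi/, /f/ → /fi/, /k/ → /ki/, /w/ → /wi/, /m/ → /mi/.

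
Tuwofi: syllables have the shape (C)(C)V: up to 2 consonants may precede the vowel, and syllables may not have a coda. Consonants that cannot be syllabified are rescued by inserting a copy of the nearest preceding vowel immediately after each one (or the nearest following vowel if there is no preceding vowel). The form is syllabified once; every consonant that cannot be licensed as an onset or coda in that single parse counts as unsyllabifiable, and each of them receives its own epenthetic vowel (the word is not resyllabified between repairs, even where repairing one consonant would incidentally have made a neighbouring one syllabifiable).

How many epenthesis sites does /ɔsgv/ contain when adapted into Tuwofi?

The unsyllabifiable consonants are /s/, /g/, /v/; each receives one epenthetic vowel.

3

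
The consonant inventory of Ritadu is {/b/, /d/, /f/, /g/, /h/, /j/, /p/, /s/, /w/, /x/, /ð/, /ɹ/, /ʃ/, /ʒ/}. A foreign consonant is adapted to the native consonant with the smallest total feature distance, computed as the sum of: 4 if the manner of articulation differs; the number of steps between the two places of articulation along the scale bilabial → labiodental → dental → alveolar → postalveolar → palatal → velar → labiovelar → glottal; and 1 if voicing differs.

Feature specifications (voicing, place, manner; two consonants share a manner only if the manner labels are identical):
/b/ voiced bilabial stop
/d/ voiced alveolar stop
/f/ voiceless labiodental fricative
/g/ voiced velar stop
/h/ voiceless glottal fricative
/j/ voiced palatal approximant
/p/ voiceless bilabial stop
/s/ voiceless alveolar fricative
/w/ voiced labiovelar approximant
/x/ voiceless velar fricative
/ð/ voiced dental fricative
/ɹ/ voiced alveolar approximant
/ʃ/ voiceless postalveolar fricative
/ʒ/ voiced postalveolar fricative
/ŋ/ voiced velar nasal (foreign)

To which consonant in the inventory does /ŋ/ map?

/g/ is closest: manner differs (nasal→stop, +4), place distance 0 (velar→velar), same voicing; total 4. Next closest is /j/ at distance 5.

g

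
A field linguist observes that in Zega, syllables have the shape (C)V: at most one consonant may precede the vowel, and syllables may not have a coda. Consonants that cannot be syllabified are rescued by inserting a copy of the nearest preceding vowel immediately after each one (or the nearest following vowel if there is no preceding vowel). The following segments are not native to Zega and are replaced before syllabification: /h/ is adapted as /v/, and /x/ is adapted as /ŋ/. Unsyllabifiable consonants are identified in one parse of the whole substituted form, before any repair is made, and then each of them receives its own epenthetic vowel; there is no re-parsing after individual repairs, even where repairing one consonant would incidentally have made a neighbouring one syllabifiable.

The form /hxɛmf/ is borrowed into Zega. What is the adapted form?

Substitution: /h/ → /v/, /x/ → /ŋ/, giving /vŋɛmf/.
Syllabifying with onset maximization leaves /v/, /m/, /f/ stranded (no codas are permitted; onsets are limited to one consonant).
Inserting the epenthetic vowel yields /v/ → /vɛ/, /m/ → /mɛ/, /f/ → /fɛ/.

vɛŋɛmɛfɛ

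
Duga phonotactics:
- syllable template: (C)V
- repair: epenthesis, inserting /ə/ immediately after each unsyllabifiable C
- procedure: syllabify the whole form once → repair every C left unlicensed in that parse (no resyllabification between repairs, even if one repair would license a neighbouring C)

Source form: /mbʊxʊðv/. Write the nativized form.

The consonants /m/, /ð/, /v/ cannot be parsed into a legal (C)V syllable (no codas are permitted; onsets are limited to one consonant).
Inserting the epenthetic vowel yields /m/ → /mə/, /ð/ → /ðə/, /v/ → /və/.

məbʊxʊðəvə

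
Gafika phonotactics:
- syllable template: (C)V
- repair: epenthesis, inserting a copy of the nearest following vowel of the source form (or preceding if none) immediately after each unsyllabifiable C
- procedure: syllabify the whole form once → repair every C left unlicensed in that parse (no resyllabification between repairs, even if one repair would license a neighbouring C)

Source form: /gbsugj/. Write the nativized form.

The consonants /g/, /b/, /g/, /j/ cannot be parsed into a legal (C)V syllable (no codas are permitted; onsets are limited to one consonant).
Inserting the epenthetic vowel yields /g/ → /gu/, /b/ → /bu/, /g/ → /gu/, /j/ → /ju/.

gubusuguju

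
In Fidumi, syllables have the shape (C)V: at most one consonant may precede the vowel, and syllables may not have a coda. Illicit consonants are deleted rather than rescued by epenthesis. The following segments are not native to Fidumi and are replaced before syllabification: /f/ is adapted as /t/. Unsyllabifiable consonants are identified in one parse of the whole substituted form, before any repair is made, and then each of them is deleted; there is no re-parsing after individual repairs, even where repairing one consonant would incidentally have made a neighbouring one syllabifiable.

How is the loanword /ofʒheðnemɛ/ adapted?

Substitution: /f/ → /t/, giving /otʒheðnemɛ/.
The consonants /t/, /ʒ/, /ð/ cannot be parsed into a legal (C)V syllable (no codas are permitted; onsets are limited to one consonant).
Deletion applies to /t/, /ʒ/, /ð/.

ohenemɛ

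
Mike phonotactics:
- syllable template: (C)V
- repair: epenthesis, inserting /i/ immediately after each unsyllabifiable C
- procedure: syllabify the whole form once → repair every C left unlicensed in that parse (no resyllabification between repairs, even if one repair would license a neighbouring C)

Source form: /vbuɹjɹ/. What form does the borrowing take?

Syllabifying with onset maximization leaves /v/, /ɹ/, /j/, /ɹ/ stranded (no codas are permitted; onsets are limited to one consonant).
Epenthesis after each stranded consonant: /v/ → /vi/, /ɹ/ → /ɹi/, /j/ → /ji/, /ɹ/ → /ɹi/.

vibuɹijiɹi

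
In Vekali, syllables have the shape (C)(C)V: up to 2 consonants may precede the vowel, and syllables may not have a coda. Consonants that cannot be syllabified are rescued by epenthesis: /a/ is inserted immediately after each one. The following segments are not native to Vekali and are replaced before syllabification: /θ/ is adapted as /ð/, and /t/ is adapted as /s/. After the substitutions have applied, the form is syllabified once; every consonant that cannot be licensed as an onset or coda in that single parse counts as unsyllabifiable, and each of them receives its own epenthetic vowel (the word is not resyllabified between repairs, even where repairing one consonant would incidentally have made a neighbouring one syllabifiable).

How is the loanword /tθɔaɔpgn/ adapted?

sðɔaɔpagana

Substitution: /t/ → /s/, /θ/ → /ð/, giving /sðɔaɔpgn/.
Under (C)(C)V, the unsyllabifiable consonants are /p/, /g/, /n/ (no codas are permitted; onsets may contain at most 2 consonants).
Inserting the epenthetic vowel yields /p/ → /pa/, /g/ → /ga/, /n/ → /na/.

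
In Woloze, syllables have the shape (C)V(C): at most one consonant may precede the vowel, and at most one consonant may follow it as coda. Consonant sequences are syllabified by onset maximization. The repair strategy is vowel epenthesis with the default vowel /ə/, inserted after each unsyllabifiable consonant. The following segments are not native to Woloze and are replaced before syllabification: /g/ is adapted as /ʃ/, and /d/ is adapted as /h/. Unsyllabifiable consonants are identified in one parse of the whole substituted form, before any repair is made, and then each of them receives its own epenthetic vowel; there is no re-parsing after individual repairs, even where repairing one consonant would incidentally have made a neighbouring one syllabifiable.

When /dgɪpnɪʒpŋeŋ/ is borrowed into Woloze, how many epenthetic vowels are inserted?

2

After substitution the input is /hʃɪpnɪʒpŋeŋ/.
The unsyllabifiable consonants are /h/, /p/; each receives one epenthetic vowel.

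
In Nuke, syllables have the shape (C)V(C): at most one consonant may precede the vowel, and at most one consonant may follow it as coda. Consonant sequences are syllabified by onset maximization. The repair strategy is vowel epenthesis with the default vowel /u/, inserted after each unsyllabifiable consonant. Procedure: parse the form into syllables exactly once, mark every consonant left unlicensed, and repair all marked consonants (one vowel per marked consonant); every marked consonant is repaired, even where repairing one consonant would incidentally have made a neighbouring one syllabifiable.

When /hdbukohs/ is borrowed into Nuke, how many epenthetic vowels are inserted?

The unsyllabifiable consonants are /h/, /d/, /s/; each receives one epenthetic vowel.

3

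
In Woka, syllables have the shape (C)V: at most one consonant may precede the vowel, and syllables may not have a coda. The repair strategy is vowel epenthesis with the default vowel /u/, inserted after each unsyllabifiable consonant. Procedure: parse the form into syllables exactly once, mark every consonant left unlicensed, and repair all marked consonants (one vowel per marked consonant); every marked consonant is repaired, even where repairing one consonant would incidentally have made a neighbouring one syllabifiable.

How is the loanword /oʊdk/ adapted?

Syllabifying with onset maximization leaves /d/, /k/ stranded (no codas are permitted; onsets are limited to one consonant).
Inserting the epenthetic vowel yields /d/ → /du/, /k/ → /ku/.

oʊduku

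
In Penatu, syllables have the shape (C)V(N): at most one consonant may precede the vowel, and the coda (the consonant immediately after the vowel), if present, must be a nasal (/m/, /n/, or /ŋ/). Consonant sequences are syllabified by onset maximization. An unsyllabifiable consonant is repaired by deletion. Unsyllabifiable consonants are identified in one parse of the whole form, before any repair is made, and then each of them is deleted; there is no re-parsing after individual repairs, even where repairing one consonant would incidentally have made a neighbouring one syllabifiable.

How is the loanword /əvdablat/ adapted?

ədala

Under (C)V(N), the unsyllabifiable consonants are /v/, /b/, /t/ (only a nasal (/m/, /n/, or /ŋ/) is licensed in coda position; onsets are limited to one consonant).
Each unlicensed consonant is deleted: /v/, /b/, /t/.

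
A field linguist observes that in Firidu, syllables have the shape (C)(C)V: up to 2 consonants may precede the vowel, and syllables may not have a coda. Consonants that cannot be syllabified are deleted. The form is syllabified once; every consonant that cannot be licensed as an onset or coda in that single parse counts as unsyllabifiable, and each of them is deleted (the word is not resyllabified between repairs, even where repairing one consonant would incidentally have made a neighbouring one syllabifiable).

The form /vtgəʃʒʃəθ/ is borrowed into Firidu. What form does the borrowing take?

tgəʒʃə

The consonants /v/, /ʃ/, /θ/ cannot be parsed into a legal (C)(C)V syllable (no codas are permitted; onsets may contain at most 2 consonants).
Deleting the stranded consonants removes /v/, /ʃ/, /θ/.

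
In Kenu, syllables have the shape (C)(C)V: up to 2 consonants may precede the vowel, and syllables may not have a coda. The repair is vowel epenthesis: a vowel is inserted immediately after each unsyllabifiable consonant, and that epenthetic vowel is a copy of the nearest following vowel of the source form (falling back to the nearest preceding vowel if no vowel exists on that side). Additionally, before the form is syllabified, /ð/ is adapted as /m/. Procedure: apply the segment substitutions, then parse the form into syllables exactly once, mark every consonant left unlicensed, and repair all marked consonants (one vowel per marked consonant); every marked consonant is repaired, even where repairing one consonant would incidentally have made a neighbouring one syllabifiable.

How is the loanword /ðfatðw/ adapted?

Substitution: /ð/ → /m/, giving /mfatmw/.
Syllabifying with onset maximization leaves /t/, /m/, /w/ stranded (no codas are permitted; onsets may contain at most 2 consonants).
Inserting the epenthetic vowel yields /t/ → /ta/, /m/ → /ma/, /w/ → /wa/.

mfatamawa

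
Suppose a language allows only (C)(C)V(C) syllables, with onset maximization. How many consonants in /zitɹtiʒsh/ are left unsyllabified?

The consonants /s/, /h/ cannot be parsed into a legal (C)(C)V(C) syllable (at most one coda consonant is licensed; onsets may contain at most 2 consonants).

2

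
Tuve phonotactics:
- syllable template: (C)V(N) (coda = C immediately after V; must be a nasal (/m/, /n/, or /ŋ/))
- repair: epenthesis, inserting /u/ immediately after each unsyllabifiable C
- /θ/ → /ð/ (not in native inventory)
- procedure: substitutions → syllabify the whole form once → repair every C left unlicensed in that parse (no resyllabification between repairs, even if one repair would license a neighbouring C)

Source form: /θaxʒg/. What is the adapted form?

Substitution: /θ/ → /ð/, giving /ðaxʒg/.
The consonants /x/, /ʒ/, /g/ cannot be parsed into a legal (C)V(N) syllable (only a nasal (/m/, /n/, or /ŋ/) is licensed in coda position; onsets are limited to one consonant).
Each unlicensed consonant becomes the onset of a new syllable: /x/ → /xu/, /ʒ/ → /ʒu/, /g/ → /gu/.

ðaxuʒugu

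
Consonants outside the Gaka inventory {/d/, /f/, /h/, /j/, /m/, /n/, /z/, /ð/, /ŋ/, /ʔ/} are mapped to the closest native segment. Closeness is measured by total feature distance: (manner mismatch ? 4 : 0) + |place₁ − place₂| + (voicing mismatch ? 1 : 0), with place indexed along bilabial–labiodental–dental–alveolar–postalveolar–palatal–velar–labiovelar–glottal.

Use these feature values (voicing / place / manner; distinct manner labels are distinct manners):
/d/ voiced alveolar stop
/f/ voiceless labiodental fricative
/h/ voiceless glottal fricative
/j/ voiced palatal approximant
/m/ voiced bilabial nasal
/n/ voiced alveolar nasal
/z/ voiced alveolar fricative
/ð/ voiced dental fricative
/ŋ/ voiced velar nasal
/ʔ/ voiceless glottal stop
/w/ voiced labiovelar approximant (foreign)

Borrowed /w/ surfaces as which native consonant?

/j/ is closest: same manner (approximant), place distance 2 (labiovelar→palatal), same voicing; total 2. Next closest is /ŋ/ at distance 5.

j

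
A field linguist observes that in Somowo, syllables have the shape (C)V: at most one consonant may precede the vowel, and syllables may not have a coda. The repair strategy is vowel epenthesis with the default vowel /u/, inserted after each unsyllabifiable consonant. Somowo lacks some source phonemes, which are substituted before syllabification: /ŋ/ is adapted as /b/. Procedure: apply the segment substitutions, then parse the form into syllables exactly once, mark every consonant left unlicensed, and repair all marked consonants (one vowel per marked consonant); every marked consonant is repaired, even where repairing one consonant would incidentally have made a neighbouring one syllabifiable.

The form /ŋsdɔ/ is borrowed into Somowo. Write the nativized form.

Substitution: /ŋ/ → /b/, giving /bsdɔ/.
Syllabifying with onset maximization leaves /b/, /s/ stranded (no codas are permitted; onsets are limited to one consonant).
Epenthesis after each stranded consonant: /b/ → /bu/, /s/ → /su/.

busudɔ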